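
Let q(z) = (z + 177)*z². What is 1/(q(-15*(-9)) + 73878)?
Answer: 1/5760078 ≈ 1.7361e-7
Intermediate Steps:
q(z) = z²*(177 + z) (q(z) = (177 + z)*z² = z²*(177 + z))
1/(q(-15*(-9)) + 73878) = 1/((-15*(-9))²*(177 - 15*(-9)) + 73878) = 1/(135²*(177 + 135) + 73878) = 1/(18225*312 + 73878) = 1/(5686200 + 73878) = 1/5760078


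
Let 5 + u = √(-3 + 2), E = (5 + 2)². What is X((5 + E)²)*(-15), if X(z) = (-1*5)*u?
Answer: -375 + 75*I ≈ -375.0 + 75.0*I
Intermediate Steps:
E = 49 (E = 7² = 49)
u = -5 + I (u = -5 + √(-3 + 2) = -5 + √(-1) = -5 + I ≈ -5.0 + 1.0*I)
X(z) = 25 - 5*I (X(z) = (-1*5)*(-5 + I) = -5*(-5 + I) = 25 - 5*I)
X((5 + E)²)*(-15) = (25 - 5*I)*(-15) = -375 + 75*I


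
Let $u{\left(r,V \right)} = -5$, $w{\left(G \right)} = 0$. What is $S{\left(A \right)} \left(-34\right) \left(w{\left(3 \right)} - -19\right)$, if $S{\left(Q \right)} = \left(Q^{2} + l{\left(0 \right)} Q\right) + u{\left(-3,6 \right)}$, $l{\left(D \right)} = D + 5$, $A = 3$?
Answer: $-12274$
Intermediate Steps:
$l{\left(D \right)} = 5 + D$
$S{\left(Q \right)} = -5 + Q^{2} + 5 Q$ ($S{\left(Q \right)} = \left(Q^{2} + \left(5 + 0\right) Q\right) - 5 = \left(Q^{2} + 5 Q\right) - 5 = -5 + Q^{2} + 5 Q$)
$S{\left(A \right)} \left(-34\right) \left(w{\left(3 \right)} - -19\right) = \left(-5 + 3^{2} + 5 \cdot 3\right) \left(-34\right) \left(0 - -19\right) = \left(-5 + 9 + 15\right) \left(-34\right) \left(0 + 19\right) = 19 \left(-34\right) 19 = \left(-646\right) 19 = -12274$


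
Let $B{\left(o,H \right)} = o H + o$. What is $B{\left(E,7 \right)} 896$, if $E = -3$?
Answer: $-21504$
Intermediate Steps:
$B{\left(o,H \right)} = o + H o$ ($B{\left(o,H \right)} = H o + o = o + H o$)
$B{\left(E,7 \right)} 896 = - 3 \left(1 + 7\right) 896 = \left(-3\right) 8 \cdot 896 = \left(-24\right) 896 = -21504$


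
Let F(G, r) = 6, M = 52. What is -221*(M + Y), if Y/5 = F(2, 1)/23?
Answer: -270946/23 ≈ -11780.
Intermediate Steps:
Y = 30/23 (Y = 5*(6/23) = 30/23 ≈ 1.3043)
-221*(M + Y) = -221*(52 + 30/23) = -221*1226/23 = -270946/23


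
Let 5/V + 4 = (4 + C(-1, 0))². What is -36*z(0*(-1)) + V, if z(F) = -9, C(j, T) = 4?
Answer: 3889/12 ≈ 324.08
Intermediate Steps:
V = 1/12 (V = 5/(-4 + (4 + 4)²) = 5/(-4 + 8²) = 5/(-4 + 64) = 5/60 = 5*(1/60) = 1/12 ≈ 0.083333)
-36*z(0*(-1)) + V = -36*(-9) + 1/12 = 324 + 1/12 = 3889/12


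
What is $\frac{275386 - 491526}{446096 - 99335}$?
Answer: $- \frac{216140}{346761} \approx -0.62331$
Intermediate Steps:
$\frac{275386 - 491526}{446096 - 99335} = - \frac{216140}{346761}$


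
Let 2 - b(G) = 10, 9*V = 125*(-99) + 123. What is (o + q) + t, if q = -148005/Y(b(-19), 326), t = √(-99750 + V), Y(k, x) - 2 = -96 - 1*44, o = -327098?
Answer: -652051/2 + I*√910002/3 ≈ -3.2603e+5 + 317.98*I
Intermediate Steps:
V = -4084/3 (V = (125*(-99) + 123)/9 = (-12375 + 123)/9 = (⅑)*(-12252) = -4084/3 ≈ -1361.3)
b(G) = -8 (b(G) = 2 - 1*10 = 2 - 10 = -8)
Y(k, x) = -138 (Y(k, x) = 2 + (-96 - 1*44) = 2 + (-96 - 44) = 2 - 140 = -138)
t = I*√910002/3 (t = √(-99750 - 4084/3) = √(-303334/3) = I*√910002/3 ≈ 317.98*I)
q = 2145/2 (q = -148005/(-138) = -148005*(-1/138) = 2145/2 ≈ 1072.5)
(o + q) + t = (-327098 + 2145/2) + I*√910002/3 = -652051/2 + I*√910002/3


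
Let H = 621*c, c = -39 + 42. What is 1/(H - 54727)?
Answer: -1/52864 ≈ -1.8916e-5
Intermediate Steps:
c = 3
H = 1863 (H = 621*3 = 1863)
1/(H - 54727) = 1/(1863 - 54727) = 1/(-52864) = -1/52864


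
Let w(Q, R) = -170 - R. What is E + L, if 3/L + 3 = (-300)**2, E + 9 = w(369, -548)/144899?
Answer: -39109941388/4346825101 ≈ -8.9974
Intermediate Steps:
E = -1303713/144899 (E = -9 + (-170 - 1*(-548))/144899 = -9 + (-170 + 548)*(1/144899) = -9 + 378*(1/144899) = -9 + 378/144899 = -1303713/144899 ≈ -8.9974)
L = 1/29999 (L = 3/(-3 + (-300)**2) = 3/(-3 + 90000) = 3/89997 = 3*(1/89997) = 1/29999 ≈ 3.3334e-5)
E + L = -1303713/144899 + 1/29999 = -39109941388/4346825101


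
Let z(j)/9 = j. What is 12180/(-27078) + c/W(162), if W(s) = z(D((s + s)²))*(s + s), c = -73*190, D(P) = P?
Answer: -310732963895/690737251104 ≈ -0.44986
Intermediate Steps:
c = -13870
z(j) = 9*j
W(s) = 72*s³ (W(s) = (9*(s + s)²)*(s + s) = (9*(2*s)²)*(2*s) = (9*(4*s²))*(2*s) = (36*s²)*(2*s) = 72*s³)
12180/(-27078) + c/W(162) = 12180/(-27078) - 13870/(72*162³) = 12180*(-1/27078) - 13870/(72*4251528) = -2030/4513 - 13870/306110016 = -2030/4513 - 13870*1/306110016 = -2030/4513 - 6935/153055008 = -310732963895/690737251104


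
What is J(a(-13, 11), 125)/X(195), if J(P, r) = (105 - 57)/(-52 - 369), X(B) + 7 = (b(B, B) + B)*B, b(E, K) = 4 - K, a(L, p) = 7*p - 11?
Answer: -48/325433 ≈ -0.00014750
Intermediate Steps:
a(L, p) = -11 + 7*p
X(B) = -7 + 4*B (X(B) = -7 + ((4 - B) + B)*B = -7 + 4*B)
J(P, r) = -48/421 (J(P, r) = 48/(-421) = 48*(-1/421) = -48/421)
J(a(-13, 11), 125)/X(195) = -48/(421*(-7 + 4*195)) = -48/(421*(-7 + 780)) = -48/421/773 = -48/421*1/773 = -48/325433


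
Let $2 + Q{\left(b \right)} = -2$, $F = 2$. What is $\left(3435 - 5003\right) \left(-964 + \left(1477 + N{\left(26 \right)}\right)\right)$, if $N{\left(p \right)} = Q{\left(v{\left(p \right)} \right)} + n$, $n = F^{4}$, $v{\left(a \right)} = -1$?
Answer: $-823200$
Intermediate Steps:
$Q{\left(b \right)} = -4$ ($Q{\left(b \right)} = -2 - 2 = -4$)
$n = 16$ ($n = 2^{4} = 16$)
$N{\left(p \right)} = 12$ ($N{\left(p \right)} = -4 + 16 = 12$)
$\left(3435 - 5003\right) \left(-964 + \left(1477 + N{\left(26 \right)}\right)\right) = \left(3435 - 5003\right) \left(-964 + \left(1477 + 12\right)\right) = - 1568 \left(-964 + 1489\right) = \left(-1568\right) 525 = -823200$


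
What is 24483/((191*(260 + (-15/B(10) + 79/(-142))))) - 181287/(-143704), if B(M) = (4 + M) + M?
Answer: 2362901329843/1345008078392 ≈ 1.7568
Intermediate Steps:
B(M) = 4 + 2*M
24483/((191*(260 + (-15/B(10) + 79/(-142))))) - 181287/(-143704) = 24483/((191*(260 + (-15/(4 + 2*10) + 79/(-142))))) - 181287/(-143704) = 24483/((191*(260 + (-15/(4 + 20) + 79*(-1/142))))) - 181287*(-1/143704) = 24483/((191*(260 + (-15/24 - 79/142)))) + 181287/143704 = 24483/((191*(260 + (-15*1/24 - 79/142)))) + 181287/143704 = 24483/((191*(260 + (-5/8 - 79/142)))) + 181287/143704 = 24483/((191*(260 - 671/568))) + 181287/143704 = 24483/((191*(147009/568))) + 181287/143704 = 24483/(28078719/568) + 181287/143704 = 24483*(568/28078719) + 181287/143704 = 4635448/9359573 + 181287/143704 = 2362901329843/1345008078392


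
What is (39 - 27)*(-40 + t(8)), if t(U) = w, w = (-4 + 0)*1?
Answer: -528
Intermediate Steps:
w = -4 (w = -4*1 = -4)
t(U) = -4
(39 - 27)*(-40 + t(8)) = (39 - 27)*(-40 - 4) = 12*(-44) = -528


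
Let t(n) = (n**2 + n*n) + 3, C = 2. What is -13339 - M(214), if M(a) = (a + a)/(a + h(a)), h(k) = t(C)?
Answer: -3001703/225 ≈ -13341.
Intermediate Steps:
t(n) = 3 + 2*n**2 (t(n) = (n**2 + n**2) + 3 = 2*n**2 + 3 = 3 + 2*n**2)
h(k) = 11 (h(k) = 3 + 2*2**2 = 3 + 2*4 = 3 + 8 = 11)
M(a) = 2*a/(11 + a) (M(a) = (a + a)/(a + 11) = (2*a)/(11 + a) = 2*a/(11 + a))
-13339 - M(214) = -13339 - 2*214/(11 + 214) = -13339 - 2*214/225 = -13339 - 1*428/225 = -13339 - 428/225 = -3001703/225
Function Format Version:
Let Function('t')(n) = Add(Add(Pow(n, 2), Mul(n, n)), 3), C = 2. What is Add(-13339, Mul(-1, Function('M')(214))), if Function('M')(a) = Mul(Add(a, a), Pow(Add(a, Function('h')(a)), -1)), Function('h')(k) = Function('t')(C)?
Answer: Rational(-3001703, 225) ≈ -13341.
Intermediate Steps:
Function('t')(n) = Add(3, Mul(2, Pow(n, 2))) (Function('t')(n) = Add(Add(Pow(n, 2), Pow(n, 2)), 3) = Add(Mul(2, Pow(n, 2)), 3) = Add(3, Mul(2, Pow(n, 2))))
Function('h')(k) = 11 (Function('h')(k) = Add(3, Mul(2, Pow(2, 2))) = Add(3, Mul(2, 4)) = Add(3, 8) = 11)
Function('M')(a) = Mul(2, a, Pow(Add(11, a), -1)) (Function('M')(a) = Mul(Add(a, a), Pow(Add(a, 11), -1)) = Mul(Mul(2, a), Pow(Add(11, a), -1)) = Mul(2, a, Pow(Add(11, a), -1)))
Add(-13339, Mul(-1, Function('M')(214))) = Add(-13339, Mul(-1, Mul(2, 214, Pow(Add(11, 214), -1)))) = Add(-13339, Mul(-1, Mul(2, 214, Pow(225, -1)))) = Add(-13339, Mul(-1, Mul(2, 214, Rational(1, 225)))) = Add(-13339, Mul(-1, Rational(428, 225))) = Add(-13339, Rational(-428, 225)) = Rational(-3001703, 225)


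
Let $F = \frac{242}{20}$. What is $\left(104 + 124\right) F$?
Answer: $\frac{13794}{5} \approx 2758.8$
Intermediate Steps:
$F = \frac{121}{10}$ ($F = 242 \cdot \frac{1}{20} = \frac{121}{10} \approx 12.1$)
$\left(104 + 124\right) F = \left(104 + 124\right) \frac{121}{10} = 228 \cdot \frac{121}{10} = \frac{13794}{5}$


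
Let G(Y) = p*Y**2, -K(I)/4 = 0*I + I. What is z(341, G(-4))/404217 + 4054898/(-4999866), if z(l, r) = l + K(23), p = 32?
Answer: -90989652124/112279490829 ≈ -0.81039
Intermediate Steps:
K(I) = -4*I (K(I) = -4*(0*I + I) = -4*(0 + I) = -4*I)
G(Y) = 32*Y**2
z(l, r) = -92 + l (z(l, r) = l - 4*23 = l - 92 = -92 + l)
z(341, G(-4))/404217 + 4054898/(-4999866) = (-92 + 341)/404217 + 4054898/(-4999866) = 249*(1/404217) + 4054898*(-1/4999866) = 83/134739 - 2027449/2499933 = -90989652124/112279490829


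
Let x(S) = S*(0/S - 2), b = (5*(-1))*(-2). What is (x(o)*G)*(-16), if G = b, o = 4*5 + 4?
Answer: 7680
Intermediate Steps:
o = 24 (o = 20 + 4 = 24)
b = 10 (b = -5*(-2) = 10)
G = 10
x(S) = -2*S (x(S) = S*(0 - 2) = S*(-2) = -2*S)
(x(o)*G)*(-16) = (-2*24*10)*(-16) = -48*10*(-16) = -480*(-16) = 7680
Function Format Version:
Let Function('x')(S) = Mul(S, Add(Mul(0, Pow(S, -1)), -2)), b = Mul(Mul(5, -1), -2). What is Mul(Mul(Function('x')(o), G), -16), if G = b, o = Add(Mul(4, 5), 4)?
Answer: 7680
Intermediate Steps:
o = 24 (o = Add(20, 4) = 24)
b = 10 (b = Mul(-5, -2) = 10)
G = 10
Function('x')(S) = Mul(-2, S) (Function('x')(S) = Mul(S, Add(0, -2)) = Mul(S, -2) = Mul(-2, S))
Mul(Mul(Function('x')(o), G), -16) = Mul(Mul(Mul(-2, 24), 10), -16) = Mul(Mul(-48, 10), -16) = Mul(-480, -16) = 7680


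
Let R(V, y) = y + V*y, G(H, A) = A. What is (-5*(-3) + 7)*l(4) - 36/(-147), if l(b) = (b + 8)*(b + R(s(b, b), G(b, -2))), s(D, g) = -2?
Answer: 77628/49 ≈ 1584.2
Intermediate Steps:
l(b) = (2 + b)*(8 + b) (l(b) = (b + 8)*(b - 2*(1 - 2)) = (8 + b)*(b - 2*(-1)) = (8 + b)*(b + 2) = (8 + b)*(2 + b) = (2 + b)*(8 + b))
(-5*(-3) + 7)*l(4) - 36/(-147) = (-5*(-3) + 7)*(16 + 4**2 + 10*4) - 36/(-147) = (15 + 7)*(16 + 16 + 40) - 36*(-1/147) = 22*72 + 12/49 = 1584 + 12/49 = 77628/49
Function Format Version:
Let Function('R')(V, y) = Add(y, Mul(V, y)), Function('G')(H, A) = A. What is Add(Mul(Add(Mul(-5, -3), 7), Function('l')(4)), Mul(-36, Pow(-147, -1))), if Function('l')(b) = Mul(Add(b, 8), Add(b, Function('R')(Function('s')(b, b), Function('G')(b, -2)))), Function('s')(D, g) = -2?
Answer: Rational(77628, 49) ≈ 1584.2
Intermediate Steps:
Function('l')(b) = Mul(Add(2, b), Add(8, b)) (Function('l')(b) = Mul(Add(b, 8), Add(b, Mul(-2, Add(1, -2)))) = Mul(Add(8, b), Add(b, Mul(-2, -1))) = Mul(Add(8, b), Add(b, 2)) = Mul(Add(8, b), Add(2, b)) = Mul(Add(2, b), Add(8, b)))
Add(Mul(Add(Mul(-5, -3), 7), Function('l')(4)), Mul(-36, Pow(-147, -1))) = Add(Mul(Add(Mul(-5, -3), 7), Add(16, Pow(4, 2), Mul(10, 4))), Mul(-36, Pow(-147, -1))) = Add(Mul(Add(15, 7), Add(16, 16, 40)), Mul(-36, Rational(-1, 147))) = Add(Mul(22, 72), Rational(12, 49)) = Add(1584, Rational(12, 49)) = Rational(77628, 49)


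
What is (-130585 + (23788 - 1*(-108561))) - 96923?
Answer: -95159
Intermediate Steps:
(-130585 + (23788 - 1*(-108561))) - 96923 = (-130585 + (23788 + 108561)) - 96923 = (-130585 + 132349) - 96923 = 1764 - 96923 = -95159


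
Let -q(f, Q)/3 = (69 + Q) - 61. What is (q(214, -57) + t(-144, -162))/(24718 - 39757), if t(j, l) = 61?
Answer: -208/15039 ≈ -0.013831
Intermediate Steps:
q(f, Q) = -24 - 3*Q (q(f, Q) = -3*((69 + Q) - 61) = -3*(8 + Q) = -24 - 3*Q)
(q(214, -57) + t(-144, -162))/(24718 - 39757) = ((-24 - 3*(-57)) + 61)/(24718 - 39757) = ((-24 + 171) + 61)/(-15039) = (147 + 61)*(-1/15039) = 208*(-1/15039) = -208/15039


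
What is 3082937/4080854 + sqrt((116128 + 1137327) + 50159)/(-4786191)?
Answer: 3082937/4080854 - sqrt(16094)/531799 ≈ 0.75523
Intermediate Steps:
3082937/4080854 + sqrt((116128 + 1137327) + 50159)/(-4786191) = 3082937*(1/4080854) + sqrt(1253455 + 50159)*(-1/4786191) = 3082937/4080854 + sqrt(1303614)*(-1/4786191) = 3082937/4080854 + (9*sqrt(16094))*(-1/4786191) = 3082937/4080854 - sqrt(16094)/531799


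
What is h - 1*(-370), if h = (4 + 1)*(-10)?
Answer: 320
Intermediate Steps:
h = -50 (h = 5*(-10) = -50)
h - 1*(-370) = -50 - 1*(-370) = -50 + 370 = 320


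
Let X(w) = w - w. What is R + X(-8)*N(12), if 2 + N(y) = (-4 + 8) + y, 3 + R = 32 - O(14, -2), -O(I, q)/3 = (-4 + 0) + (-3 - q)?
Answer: 14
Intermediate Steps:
O(I, q) = 21 + 3*q (O(I, q) = -3*((-4 + 0) + (-3 - q)) = -3*(-4 + (-3 - q)) = -3*(-7 - q) = 21 + 3*q)
X(w) = 0
R = 14 (R = -3 + (32 - (21 + 3*(-2))) = -3 + (32 - (21 - 6)) = -3 + (32 - 1*15) = -3 + (32 - 15) = -3 + 17 = 14)
N(y) = 2 + y (N(y) = -2 + ((-4 + 8) + y) = -2 + (4 + y) = 2 + y)
R + X(-8)*N(12) = 14 + 0*(2 + 12) = 14 + 0*14 = 14 + 0 = 14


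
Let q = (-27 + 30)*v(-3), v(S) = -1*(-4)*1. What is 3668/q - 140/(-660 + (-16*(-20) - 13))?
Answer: 324121/1059 ≈ 306.06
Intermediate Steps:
v(S) = 4 (v(S) = 4*1 = 4)
q = 12 (q = (-27 + 30)*4 = 3*4 = 12)
3668/q - 140/(-660 + (-16*(-20) - 13)) = 3668/12 - 140/(-660 + (-16*(-20) - 13)) = 3668*(1/12) - 140/(-660 + (320 - 13)) = 917/3 - 140/(-660 + 307) = 917/3 - 140/(-353) = 917/3 - 140*(-1/353) = 917/3 + 140/353 = 324121/1059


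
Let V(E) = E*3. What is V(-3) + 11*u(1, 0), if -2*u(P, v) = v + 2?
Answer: -20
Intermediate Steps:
V(E) = 3*E
u(P, v) = -1 - v/2 (u(P, v) = -(v + 2)/2 = -(2 + v)/2 = -1 - v/2)
V(-3) + 11*u(1, 0) = 3*(-3) + 11*(-1 - 1/2*0) = -9 + 11*(-1 + 0) = -9 + 11*(-1) = -9 - 11 = -20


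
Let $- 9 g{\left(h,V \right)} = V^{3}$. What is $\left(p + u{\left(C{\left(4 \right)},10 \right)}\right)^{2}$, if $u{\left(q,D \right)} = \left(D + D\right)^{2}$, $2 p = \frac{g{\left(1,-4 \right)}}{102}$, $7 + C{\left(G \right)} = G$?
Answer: $\frac{33714835456}{210681} \approx 1.6003 \cdot 10^{5}$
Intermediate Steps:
$g{\left(h,V \right)} = - \frac{V^{3}}{9}$
$C{\left(G \right)} = -7 + G$
$p = \frac{16}{459}$ ($p = \frac{- \frac{\left(-4\right)^{3}}{9} \cdot \frac{1}{102}}{2} = \frac{\left(- \frac{1}{9}\right) \left(-64\right) \frac{1}{102}}{2} = \frac{\frac{64}{9} \cdot \frac{1}{102}}{2} = \frac{1}{2} \cdot \frac{32}{459} = \frac{16}{459} \approx 0.034858$)
$u{\left(q,D \right)} = 4 D^{2}$ ($u{\left(q,D \right)} = \left(2 D\right)^{2} = 4 D^{2}$)
$\left(p + u{\left(C{\left(4 \right)},10 \right)}\right)^{2} = \left(\frac{16}{459} + 4 \cdot 10^{2}\right)^{2} = \left(\frac{16}{459} + 4 \cdot 100\right)^{2} = \left(\frac{16}{459} + 400\right)^{2} = \left(\frac{183616}{459}\right)^{2} = \frac{33714835456}{210681}$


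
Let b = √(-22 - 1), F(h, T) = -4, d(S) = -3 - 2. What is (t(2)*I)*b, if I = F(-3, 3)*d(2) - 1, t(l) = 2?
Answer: 38*I*√23 ≈ 182.24*I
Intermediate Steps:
d(S) = -5
b = I*√23 (b = √(-23) = I*√23 ≈ 4.7958*I)
I = 19 (I = -4*(-5) - 1 = 20 - 1 = 19)
(t(2)*I)*b = (2*19)*(I*√23) = 38*(I*√23) = 38*I*√23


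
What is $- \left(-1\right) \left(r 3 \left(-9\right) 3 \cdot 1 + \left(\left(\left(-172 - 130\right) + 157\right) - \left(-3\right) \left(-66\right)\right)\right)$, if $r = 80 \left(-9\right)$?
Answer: $57977$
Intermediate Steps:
$r = -720$
$- \left(-1\right) \left(r 3 \left(-9\right) 3 \cdot 1 + \left(\left(\left(-172 - 130\right) + 157\right) - \left(-3\right) \left(-66\right)\right)\right) = - \left(-1\right) \left(- 720 \cdot 3 \left(-9\right) 3 \cdot 1 + \left(\left(\left(-172 - 130\right) + 157\right) - \left(-3\right) \left(-66\right)\right)\right) = - \left(-1\right) \left(- 720 \left(\left(-27\right) 3\right) + \left(\left(-302 + 157\right) - 198\right)\right) = - \left(-1\right) \left(\left(-720\right) \left(-81\right) - 343\right) = - \left(-1\right) \left(58320 - 343\right) = - \left(-1\right) 57977 = \left(-1\right) \left(-57977\right) = 57977$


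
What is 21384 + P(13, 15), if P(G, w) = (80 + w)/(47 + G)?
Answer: 256627/12 ≈ 21386.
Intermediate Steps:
P(G, w) = (80 + w)/(47 + G)
21384 + P(13, 15) = 21384 + (80 + 15)/(47 + 13) = 21384 + 95/60 = 21384 + (1/60)*95 = 21384 + 19/12 = 256627/12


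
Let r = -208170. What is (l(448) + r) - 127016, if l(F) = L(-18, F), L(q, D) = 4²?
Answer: -335170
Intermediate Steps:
L(q, D) = 16
l(F) = 16
(l(448) + r) - 127016 = (16 - 208170) - 127016 = -208154 - 127016 = -335170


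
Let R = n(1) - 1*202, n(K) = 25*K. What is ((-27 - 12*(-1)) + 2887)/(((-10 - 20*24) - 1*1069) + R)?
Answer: -359/217 ≈ -1.6544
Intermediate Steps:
R = -177 (R = 25*1 - 1*202 = 25 - 202 = -177)
((-27 - 12*(-1)) + 2887)/(((-10 - 20*24) - 1*1069) + R) = ((-27 - 12*(-1)) + 2887)/(((-10 - 20*24) - 1*1069) - 177) = ((-27 + 12) + 2887)/(((-10 - 480) - 1069) - 177) = (-15 + 2887)/((-490 - 1069) - 177) = 2872/(-1559 - 177) = 2872/(-1736) = 2872*(-1/1736) = -359/217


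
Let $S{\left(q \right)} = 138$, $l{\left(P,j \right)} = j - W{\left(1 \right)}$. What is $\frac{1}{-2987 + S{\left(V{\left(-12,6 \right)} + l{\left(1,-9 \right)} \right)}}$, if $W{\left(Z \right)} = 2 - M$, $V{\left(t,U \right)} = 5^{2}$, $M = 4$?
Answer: $- \frac{1}{2849} \approx -0.000351$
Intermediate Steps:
$V{\left(t,U \right)} = 25$
$W{\left(Z \right)} = -2$ ($W{\left(Z \right)} = 2 - 4 = -2$)
$l{\left(P,j \right)} = 2 + j$ ($l{\left(P,j \right)} = j - -2 = j + 2 = 2 + j$)
$\frac{1}{-2987 + S{\left(V{\left(-12,6 \right)} + l{\left(1,-9 \right)} \right)}} = \frac{1}{-2987 + 138} = \frac{1}{-2849} = - \frac{1}{2849}$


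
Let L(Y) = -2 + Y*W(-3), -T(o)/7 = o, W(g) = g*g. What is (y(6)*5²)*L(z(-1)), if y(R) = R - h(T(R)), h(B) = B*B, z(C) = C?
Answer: 483450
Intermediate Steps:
W(g) = g²
T(o) = -7*o
h(B) = B²
L(Y) = -2 + 9*Y (L(Y) = -2 + Y*(-3)² = -2 + Y*9 = -2 + 9*Y)
y(R) = R - 49*R² (y(R) = R - (-7*R)² = R - 49*R²)
(y(6)*5²)*L(z(-1)) = ((6*(1 - 49*6))*5²)*(-2 + 9*(-1)) = ((6*(1 - 294))*25)*(-2 - 9) = ((6*(-293))*25)*(-11) = -1758*25*(-11) = -43950*(-11) = 483450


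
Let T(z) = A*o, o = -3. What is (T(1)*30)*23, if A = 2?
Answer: -4140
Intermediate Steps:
T(z) = -6 (T(z) = 2*(-3) = -6)
(T(1)*30)*23 = -6*30*23 = -180*23 = -4140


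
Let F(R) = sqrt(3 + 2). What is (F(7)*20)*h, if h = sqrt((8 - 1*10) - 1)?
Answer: 20*I*sqrt(15) ≈ 77.46*I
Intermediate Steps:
h = I*sqrt(3) (h = sqrt((8 - 10) - 1) = sqrt(-2 - 1) = sqrt(-3) = I*sqrt(3) ≈ 1.732*I)
F(R) = sqrt(5)
(F(7)*20)*h = (sqrt(5)*20)*(I*sqrt(3)) = (20*sqrt(5))*(I*sqrt(3)) = 20*I*sqrt(15)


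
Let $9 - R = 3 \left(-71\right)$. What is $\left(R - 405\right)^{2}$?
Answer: $33489$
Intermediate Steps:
$R = 222$ ($R = 9 - 3 \left(-71\right) = 9 - -213 = 9 + 213 = 222$)
$\left(R - 405\right)^{2} = \left(222 - 405\right)^{2} = \left(-183\right)^{2} = 33489$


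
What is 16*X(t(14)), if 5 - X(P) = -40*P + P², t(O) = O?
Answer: 5904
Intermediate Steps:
X(P) = 5 - P² + 40*P (X(P) = 5 - (-40*P + P²) = 5 - (P² - 40*P) = 5 + (-P² + 40*P) = 5 - P² + 40*P)
16*X(t(14)) = 16*(5 - 1*14² + 40*14) = 16*(5 - 1*196 + 560) = 16*(5 - 196 + 560) = 16*369 = 5904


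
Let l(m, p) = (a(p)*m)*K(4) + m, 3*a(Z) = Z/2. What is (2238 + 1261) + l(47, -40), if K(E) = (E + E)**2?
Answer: -49522/3 ≈ -16507.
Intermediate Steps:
a(Z) = Z/6 (a(Z) = (Z/2)/3 = Z/6)
K(E) = 4*E**2 (K(E) = (2*E)**2 = 4*E**2)
l(m, p) = m + 32*m*p/3 (l(m, p) = ((p/6)*m)*(4*4**2) + m = (m*p/6)*(4*16) + m = (m*p/6)*64 + m = 32*m*p/3 + m = m + 32*m*p/3)
(2238 + 1261) + l(47, -40) = (2238 + 1261) + (1/3)*47*(3 + 32*(-40)) = 3499 + (1/3)*47*(3 - 1280) = 3499 + (1/3)*47*(-1277) = 3499 - 60019/3 = -49522/3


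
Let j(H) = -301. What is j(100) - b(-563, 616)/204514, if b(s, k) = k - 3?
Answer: -61559327/204514 ≈ -301.00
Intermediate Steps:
b(s, k) = -3 + k
j(100) - b(-563, 616)/204514 = -301 - (-3 + 616)/204514 = -301 - 613/204514 = -61559327/204514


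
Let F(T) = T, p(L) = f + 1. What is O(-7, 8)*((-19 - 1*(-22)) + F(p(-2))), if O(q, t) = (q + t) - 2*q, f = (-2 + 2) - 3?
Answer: 15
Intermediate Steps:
f = -3 (f = 0 - 3 = -3)
p(L) = -2 (p(L) = -3 + 1 = -2)
O(q, t) = t - q
O(-7, 8)*((-19 - 1*(-22)) + F(p(-2))) = (8 - 1*(-7))*((-19 - 1*(-22)) - 2) = (8 + 7)*((-19 + 22) - 2) = 15*(3 - 2) = 15*1 = 15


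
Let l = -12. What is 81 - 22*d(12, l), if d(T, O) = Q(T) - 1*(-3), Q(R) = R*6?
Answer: -1569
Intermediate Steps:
Q(R) = 6*R
d(T, O) = 3 + 6*T (d(T, O) = 6*T - 1*(-3) = 6*T + 3 = 3 + 6*T)
81 - 22*d(12, l) = 81 - 22*(3 + 6*12) = 81 - 22*(3 + 72) = 81 - 22*75 = 81 - 1650 = -1569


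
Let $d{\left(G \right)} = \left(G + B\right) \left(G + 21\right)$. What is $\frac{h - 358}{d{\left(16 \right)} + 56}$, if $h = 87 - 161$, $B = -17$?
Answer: $- \frac{432}{19} \approx -22.737$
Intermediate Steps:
$d{\left(G \right)} = \left(-17 + G\right) \left(21 + G\right)$ ($d{\left(G \right)} = \left(G - 17\right) \left(G + 21\right) = \left(-17 + G\right) \left(21 + G\right)$)
$h = -74$ ($h = 87 - 161 = -74$)
$\frac{h - 358}{d{\left(16 \right)} + 56} = \frac{-74 - 358}{\left(-357 + 16^{2} + 4 \cdot 16\right) + 56} = - \frac{432}{\left(-357 + 256 + 64\right) + 56} = - \frac{432}{-37 + 56} = - \frac{432}{19}$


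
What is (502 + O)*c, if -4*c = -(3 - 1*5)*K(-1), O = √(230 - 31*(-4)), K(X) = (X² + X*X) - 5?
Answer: 753 + 3*√354/2 ≈ 781.22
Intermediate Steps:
K(X) = -5 + 2*X² (K(X) = (X² + X²) - 5 = 2*X² - 5 = -5 + 2*X²)
O = √354 (O = √(230 + 124) = √354 ≈ 18.815)
c = 3/2 (c = -(-1)*(3 - 1*5)*(-5 + 2*(-1)²)/4 = -(-1)*(3 - 5)*(-5 + 2*1)/4 = -(-1)*(-2*(-5 + 2))/4 = -(-1)*(-2*(-3))/4 = -(-1)*6/4 = -¼*(-6) = 3/2 ≈ 1.5000)
(502 + O)*c = (502 + √354)*(3/2) = 753 + 3*√354/2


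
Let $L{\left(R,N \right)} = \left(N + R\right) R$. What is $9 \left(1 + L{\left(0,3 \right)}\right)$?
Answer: $9$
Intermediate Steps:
$L{\left(R,N \right)} = R \left(N + R\right)$
$9 \left(1 + L{\left(0,3 \right)}\right) = 9 \left(1 + 0 \left(3 + 0\right)\right) = 9 \left(1 + 0 \cdot 3\right) = 9 \left(1 + 0\right) = 9 \cdot 1 = 9$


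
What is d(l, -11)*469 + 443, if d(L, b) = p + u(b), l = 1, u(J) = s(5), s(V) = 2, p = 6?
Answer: 4195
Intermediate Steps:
u(J) = 2
d(L, b) = 8 (d(L, b) = 6 + 2 = 8)
d(l, -11)*469 + 443 = 8*469 + 443 = 3752 + 443 = 4195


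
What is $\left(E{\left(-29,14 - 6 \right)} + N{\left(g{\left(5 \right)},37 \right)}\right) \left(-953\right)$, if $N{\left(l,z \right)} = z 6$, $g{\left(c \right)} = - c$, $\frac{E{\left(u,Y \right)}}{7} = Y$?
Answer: $-264934$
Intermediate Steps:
$E{\left(u,Y \right)} = 7 Y$
$N{\left(l,z \right)} = 6 z$
$\left(E{\left(-29,14 - 6 \right)} + N{\left(g{\left(5 \right)},37 \right)}\right) \left(-953\right) = \left(7 \left(14 - 6\right) + 6 \cdot 37\right) \left(-953\right) = \left(7 \cdot 8 + 222\right) \left(-953\right) = \left(56 + 222\right) \left(-953\right) = 278 \left(-953\right) = -264934$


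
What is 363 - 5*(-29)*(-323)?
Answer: -46472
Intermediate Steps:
363 - 5*(-29)*(-323) = 363 + 145*(-323) = 363 - 46835 = -46472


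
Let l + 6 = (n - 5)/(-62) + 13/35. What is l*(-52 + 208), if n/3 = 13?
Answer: -1045512/1085 ≈ -963.61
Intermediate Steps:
n = 39 (n = 3*13 = 39)
l = -6702/1085 (l = -6 + ((39 - 5)/(-62) + 13/35) = -6 + (34*(-1/62) + 13*(1/35)) = -6 + (-17/31 + 13/35) = -6 - 192/1085 = -6702/1085 ≈ -6.1770)
l*(-52 + 208) = -6702*(-52 + 208)/1085 = -6702/1085*156 = -1045512/1085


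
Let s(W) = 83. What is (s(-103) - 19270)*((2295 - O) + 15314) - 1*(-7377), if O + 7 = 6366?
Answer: -215846373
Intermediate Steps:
O = 6359 (O = -7 + 6366 = 6359)
(s(-103) - 19270)*((2295 - O) + 15314) - 1*(-7377) = (83 - 19270)*((2295 - 1*6359) + 15314) - 1*(-7377) = -19187*((2295 - 6359) + 15314) + 7377 = -19187*(-4064 + 15314) + 7377 = -19187*11250 + 7377 = -215853750 + 7377 = -215846373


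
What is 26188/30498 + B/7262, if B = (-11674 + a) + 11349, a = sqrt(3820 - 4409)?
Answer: 90132703/110738238 + I*sqrt(589)/7262 ≈ 0.81393 + 0.003342*I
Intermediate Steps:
a = I*sqrt(589) (a = sqrt(-589) = I*sqrt(589) ≈ 24.269*I)
B = -325 + I*sqrt(589) (B = (-11674 + I*sqrt(589)) + 11349 = -325 + I*sqrt(589) ≈ -325.0 + 24.269*I)
26188/30498 + B/7262 = 26188/30498 + (-325 + I*sqrt(589))/7262 = 26188*(1/30498) + (-325 + I*sqrt(589))*(1/7262) = 13094/15249 + (-325/7262 + I*sqrt(589)/7262) = 90132703/110738238 + I*sqrt(589)/7262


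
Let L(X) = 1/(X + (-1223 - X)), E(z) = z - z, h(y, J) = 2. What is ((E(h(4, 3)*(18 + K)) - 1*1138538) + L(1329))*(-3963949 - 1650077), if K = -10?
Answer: 7817149310881350/1223 ≈ 6.3918e+12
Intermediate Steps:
E(z) = 0
L(X) = -1/1223 (L(X) = 1/(-1223) = -1/1223)
((E(h(4, 3)*(18 + K)) - 1*1138538) + L(1329))*(-3963949 - 1650077) = ((0 - 1*1138538) - 1/1223)*(-3963949 - 1650077) = ((0 - 1138538) - 1/1223)*(-5614026) = (-1138538 - 1/1223)*(-5614026) = -1392431975/1223*(-5614026) = 7817149310881350/1223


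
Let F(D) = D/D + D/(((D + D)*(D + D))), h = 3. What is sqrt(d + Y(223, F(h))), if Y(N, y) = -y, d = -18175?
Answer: I*sqrt(654339)/6 ≈ 134.82*I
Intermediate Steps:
F(D) = 1 + 1/(4*D) (F(D) = 1 + D/(((2*D)*(2*D))) = 1 + D/((4*D**2)) = 1 + D*(1/(4*D**2)) = 1 + 1/(4*D))
sqrt(d + Y(223, F(h))) = sqrt(-18175 - (1/4 + 3)/3) = sqrt(-18175 - 13/(3*4)) = sqrt(-18175 - 1*13/12) = sqrt(-18175 - 13/12) = sqrt(-218113/12) = I*sqrt(654339)/6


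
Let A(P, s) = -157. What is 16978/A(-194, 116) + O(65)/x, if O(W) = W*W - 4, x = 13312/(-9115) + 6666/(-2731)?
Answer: -2592198457963/2178165562 ≈ -1190.1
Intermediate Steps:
x = -97115662/24893065 (x = 13312*(-1/9115) + 6666*(-1/2731) = -13312/9115 - 6666/2731 = -97115662/24893065 ≈ -3.9013)
O(W) = -4 + W**2 (O(W) = W**2 - 4 = -4 + W**2)
16978/A(-194, 116) + O(65)/x = 16978/(-157) + (-4 + 65**2)/(-97115662/24893065) = 16978*(-1/157) + (-4 + 4225)*(-24893065/97115662) = -16978/157 + 4221*(-24893065/97115662) = -16978/157 - 15010518195/13873666 = -2592198457963/2178165562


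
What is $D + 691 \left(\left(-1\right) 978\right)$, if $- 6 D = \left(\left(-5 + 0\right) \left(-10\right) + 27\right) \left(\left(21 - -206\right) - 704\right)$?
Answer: $- \frac{1339353}{2} \approx -6.6968 \cdot 10^{5}$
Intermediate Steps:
$D = \frac{12243}{2}$ ($D = - \frac{\left(\left(-5 + 0\right) \left(-10\right) + 27\right) \left(\left(21 - -206\right) - 704\right)}{6} = - \frac{\left(\left(-5\right) \left(-10\right) + 27\right) \left(\left(21 + 206\right) - 704\right)}{6} = - \frac{\left(50 + 27\right) \left(227 - 704\right)}{6} = - \frac{77 \left(-477\right)}{6} = \left(- \frac{1}{6}\right) \left(-36729\right) = \frac{12243}{2} \approx 6121.5$)
$D + 691 \left(\left(-1\right) 978\right) = \frac{12243}{2} + 691 \left(\left(-1\right) 978\right) = \frac{12243}{2} + 691 \left(-978\right) = \frac{12243}{2} - 675798 = - \frac{1339353}{2}$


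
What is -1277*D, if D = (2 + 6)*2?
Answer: -20432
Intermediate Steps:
D = 16 (D = 8*2 = 16)
-1277*D = -1277*16 = -20432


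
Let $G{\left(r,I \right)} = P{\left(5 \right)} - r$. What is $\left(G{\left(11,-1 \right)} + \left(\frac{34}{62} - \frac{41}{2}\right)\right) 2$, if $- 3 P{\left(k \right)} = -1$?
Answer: $- \frac{5695}{93} \approx -61.237$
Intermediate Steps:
$P{\left(k \right)} = \frac{1}{3}$ ($P{\left(k \right)} = \left(- \frac{1}{3}\right) \left(-1\right) = \frac{1}{3}$)
$G{\left(r,I \right)} = \frac{1}{3} - r$
$\left(G{\left(11,-1 \right)} + \left(\frac{34}{62} - \frac{41}{2}\right)\right) 2 = \left(\left(\frac{1}{3} - 11\right) + \left(\frac{34}{62} - \frac{41}{2}\right)\right) 2 = \left(\left(\frac{1}{3} - 11\right) + \left(34 \cdot \frac{1}{62} - \frac{41}{2}\right)\right) 2 = \left(- \frac{32}{3} + \left(\frac{17}{31} - \frac{41}{2}\right)\right) 2 = \left(- \frac{32}{3} - \frac{1237}{62}\right) 2 = \left(- \frac{5695}{186}\right) 2 = - \frac{5695}{93}$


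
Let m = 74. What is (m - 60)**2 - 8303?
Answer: -8107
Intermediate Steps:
(m - 60)**2 - 8303 = (74 - 60)**2 - 8303 = 14**2 - 8303 = 196 - 8303 = -8107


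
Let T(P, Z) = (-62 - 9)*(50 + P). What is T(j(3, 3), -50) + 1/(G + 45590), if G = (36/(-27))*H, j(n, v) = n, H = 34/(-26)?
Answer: -6690907475/1778078 ≈ -3763.0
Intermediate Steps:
H = -17/13 (H = 34*(-1/26) = -17/13 ≈ -1.3077)
T(P, Z) = -3550 - 71*P (T(P, Z) = -71*(50 + P) = -3550 - 71*P)
G = 68/39 (G = (36/(-27))*(-17/13) = -1/27*36*(-17/13) = -4/3*(-17/13) = 68/39 ≈ 1.7436)
T(j(3, 3), -50) + 1/(G + 45590) = (-3550 - 71*3) + 1/(68/39 + 45590) = (-3550 - 213) + 1/(1778078/39) = -3763 + 39/1778078 = -6690907475/1778078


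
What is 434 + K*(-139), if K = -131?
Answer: 18643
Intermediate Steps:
434 + K*(-139) = 434 - 131*(-139) = 434 + 18209 = 18643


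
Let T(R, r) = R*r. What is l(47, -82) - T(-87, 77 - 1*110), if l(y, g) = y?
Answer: -2824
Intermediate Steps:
l(47, -82) - T(-87, 77 - 1*110) = 47 - (-87)*(77 - 1*110) = 47 - (-87)*(77 - 110) = 47 - (-87)*(-33) = 47 - 1*2871 = 47 - 2871 = -2824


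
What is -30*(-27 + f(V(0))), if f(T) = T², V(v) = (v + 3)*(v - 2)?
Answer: -270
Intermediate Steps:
V(v) = (-2 + v)*(3 + v) (V(v) = (3 + v)*(-2 + v) = (-2 + v)*(3 + v))
-30*(-27 + f(V(0))) = -30*(-27 + (-6 + 0 + 0²)²) = -30*(-27 + (-6 + 0 + 0)²) = -30*(-27 + (-6)²) = -30*(-27 + 36) = -30*9 = -270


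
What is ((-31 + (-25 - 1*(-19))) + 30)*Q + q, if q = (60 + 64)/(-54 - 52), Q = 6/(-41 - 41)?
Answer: -1429/2173 ≈ -0.65762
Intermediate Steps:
Q = -3/41 (Q = 6/(-82) = 6*(-1/82) = -3/41 ≈ -0.073171)
q = -62/53 (q = 124/(-106) = 124*(-1/106) = -62/53 ≈ -1.1698)
((-31 + (-25 - 1*(-19))) + 30)*Q + q = ((-31 + (-25 - 1*(-19))) + 30)*(-3/41) - 62/53 = ((-31 + (-25 + 19)) + 30)*(-3/41) - 62/53 = ((-31 - 6) + 30)*(-3/41) - 62/53 = (-37 + 30)*(-3/41) - 62/53 = -7*(-3/41) - 62/53 = 21/41 - 62/53 = -1429/2173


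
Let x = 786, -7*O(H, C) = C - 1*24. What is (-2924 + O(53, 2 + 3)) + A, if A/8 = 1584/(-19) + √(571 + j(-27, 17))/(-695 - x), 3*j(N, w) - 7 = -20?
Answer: -477235/133 - 80*√51/4443 ≈ -3588.4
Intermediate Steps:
j(N, w) = -13/3 (j(N, w) = 7/3 + (⅓)*(-20) = 7/3 - 20/3 = -13/3)
O(H, C) = 24/7 - C/7 (O(H, C) = -(C - 1*24)/7 = -(C - 24)/7 = -(-24 + C)/7 = 24/7 - C/7)
A = -12672/19 - 80*√51/4443 (A = 8*(1584/(-19) + √(571 - 13/3)/(-695 - 1*786)) = 8*(1584*(-1/19) + √(1700/3)/(-695 - 786)) = 8*(-1584/19 + (10*√51/3)/(-1481)) = 8*(-1584/19 + (10*√51/3)*(-1/1481)) = 8*(-1584/19 - 10*√51/4443) = -12672/19 - 80*√51/4443 ≈ -667.08)
(-2924 + O(53, 2 + 3)) + A = (-2924 + (24/7 - (2 + 3)/7)) + (-12672/19 - 80*√51/4443) = (-2924 + (24/7 - ⅐*5)) + (-12672/19 - 80*√51/4443) = (-2924 + (24/7 - 5/7)) + (-12672/19 - 80*√51/4443) = (-2924 + 19/7) + (-12672/19 - 80*√51/4443) = -20449/7 + (-12672/19 - 80*√51/4443) = -477235/133 - 80*√51/4443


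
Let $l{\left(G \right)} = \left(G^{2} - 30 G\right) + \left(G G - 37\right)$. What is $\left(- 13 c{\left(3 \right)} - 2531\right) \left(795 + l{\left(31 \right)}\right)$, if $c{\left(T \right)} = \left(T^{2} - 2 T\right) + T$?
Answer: $-4565750$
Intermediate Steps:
$c{\left(T \right)} = T^{2} - T$
$l{\left(G \right)} = -37 - 30 G + 2 G^{2}$ ($l{\left(G \right)} = \left(G^{2} - 30 G\right) + \left(G^{2} - 37\right) = \left(G^{2} - 30 G\right) + \left(-37 + G^{2}\right) = -37 - 30 G + 2 G^{2}$)
$\left(- 13 c{\left(3 \right)} - 2531\right) \left(795 + l{\left(31 \right)}\right) = \left(- 13 \cdot 3 \left(-1 + 3\right) - 2531\right) \left(795 - \left(967 - 1922\right)\right) = \left(- 13 \cdot 3 \cdot 2 - 2531\right) \left(795 - -955\right) = \left(\left(-13\right) 6 - 2531\right) \left(795 - -955\right) = \left(-78 - 2531\right) \left(795 + 955\right) = \left(-2609\right) 1750 = -4565750$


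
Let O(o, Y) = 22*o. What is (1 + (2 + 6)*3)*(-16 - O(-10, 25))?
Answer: 5100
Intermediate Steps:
(1 + (2 + 6)*3)*(-16 - O(-10, 25)) = (1 + (2 + 6)*3)*(-16 - 22*(-10)) = (1 + 8*3)*(-16 - 1*(-220)) = (1 + 24)*(-16 + 220) = 25*204 = 5100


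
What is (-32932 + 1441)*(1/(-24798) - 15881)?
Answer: 4133897458383/8266 ≈ 5.0011e+8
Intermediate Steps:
(-32932 + 1441)*(1/(-24798) - 15881) = -31491*(-1/24798 - 15881) = -31491*(-393817039/24798) = 4133897458383/8266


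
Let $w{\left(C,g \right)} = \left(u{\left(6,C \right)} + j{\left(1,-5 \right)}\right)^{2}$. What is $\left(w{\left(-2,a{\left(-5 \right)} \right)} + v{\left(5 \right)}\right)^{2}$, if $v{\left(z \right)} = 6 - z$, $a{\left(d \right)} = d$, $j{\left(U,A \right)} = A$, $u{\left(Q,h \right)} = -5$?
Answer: $10201$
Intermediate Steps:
$w{\left(C,g \right)} = 100$ ($w{\left(C,g \right)} = \left(-5 - 5\right)^{2} = \left(-10\right)^{2} = 100$)
$\left(w{\left(-2,a{\left(-5 \right)} \right)} + v{\left(5 \right)}\right)^{2} = \left(100 + \left(6 - 5\right)\right)^{2} = \left(100 + 1\right)^{2} = 101^{2} = 10201$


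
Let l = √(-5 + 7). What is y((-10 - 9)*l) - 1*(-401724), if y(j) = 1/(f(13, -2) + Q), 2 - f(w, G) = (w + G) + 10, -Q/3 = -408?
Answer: 484077421/1205 ≈ 4.0172e+5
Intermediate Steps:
Q = 1224 (Q = -3*(-408) = 1224)
l = √2 ≈ 1.4142
f(w, G) = -8 - G - w (f(w, G) = 2 - ((w + G) + 10) = 2 - ((G + w) + 10) = 2 - (10 + G + w) = 2 + (-10 - G - w) = -8 - G - w)
y(j) = 1/1205 (y(j) = 1/((-8 - 1*(-2) - 1*13) + 1224) = 1/((-8 + 2 - 13) + 1224) = 1/(-19 + 1224) = 1/1205)
y((-10 - 9)*l) - 1*(-401724) = 1/1205 - 1*(-401724) = 1/1205 + 401724 = 484077421/1205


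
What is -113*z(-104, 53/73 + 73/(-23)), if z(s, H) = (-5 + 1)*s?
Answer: -47008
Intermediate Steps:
z(s, H) = -4*s
-113*z(-104, 53/73 + 73/(-23)) = -(-452)*(-104) = -113*416 = -47008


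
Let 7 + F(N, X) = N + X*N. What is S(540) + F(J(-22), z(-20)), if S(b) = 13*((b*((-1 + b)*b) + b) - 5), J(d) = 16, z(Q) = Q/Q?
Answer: 2043248180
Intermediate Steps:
z(Q) = 1
F(N, X) = -7 + N + N*X (F(N, X) = -7 + (N + X*N) = -7 + (N + N*X) = -7 + N + N*X)
S(b) = -65 + 13*b + 13*b²*(-1 + b) (S(b) = 13*((b*(b*(-1 + b)) + b) - 5) = 13*((b²*(-1 + b) + b) - 5) = 13*((b + b²*(-1 + b)) - 5) = 13*(-5 + b + b²*(-1 + b)) = -65 + 13*b + 13*b²*(-1 + b))
S(540) + F(J(-22), z(-20)) = (-65 - 13*540² + 13*540 + 13*540³) + (-7 + 16 + 16*1) = (-65 - 13*291600 + 7020 + 13*157464000) + (-7 + 16 + 16) = (-65 - 3790800 + 7020 + 2047032000) + 25 = 2043248155 + 25 = 2043248180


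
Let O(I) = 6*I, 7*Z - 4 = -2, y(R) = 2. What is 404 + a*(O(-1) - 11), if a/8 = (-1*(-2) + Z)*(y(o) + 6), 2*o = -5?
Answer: -14580/7 ≈ -2082.9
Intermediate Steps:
o = -5/2 (o = (½)*(-5) = -5/2 ≈ -2.5000)
Z = 2/7 (Z = 4/7 + (⅐)*(-2) = 4/7 - 2/7 = 2/7 ≈ 0.28571)
a = 1024/7 (a = 8*((-1*(-2) + 2/7)*(2 + 6)) = 8*((2 + 2/7)*8) = 8*((16/7)*8) = 8*(128/7) = 1024/7 ≈ 146.29)
404 + a*(O(-1) - 11) = 404 + 1024*(6*(-1) - 11)/7 = 404 + 1024*(-6 - 11)/7 = 404 + (1024/7)*(-17) = 404 - 17408/7 = -14580/7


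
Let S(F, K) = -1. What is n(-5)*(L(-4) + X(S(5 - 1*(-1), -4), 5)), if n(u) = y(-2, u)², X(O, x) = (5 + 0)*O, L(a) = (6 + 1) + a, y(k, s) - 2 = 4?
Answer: -72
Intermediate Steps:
y(k, s) = 6 (y(k, s) = 2 + 4 = 6)
L(a) = 7 + a
X(O, x) = 5*O
n(u) = 36 (n(u) = 6² = 36)
n(-5)*(L(-4) + X(S(5 - 1*(-1), -4), 5)) = 36*((7 - 4) + 5*(-1)) = 36*(3 - 5) = 36*(-2) = -72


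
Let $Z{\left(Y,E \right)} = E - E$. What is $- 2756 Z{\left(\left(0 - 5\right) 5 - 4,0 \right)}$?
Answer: $0$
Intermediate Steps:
$Z{\left(Y,E \right)} = 0$
$- 2756 Z{\left(\left(0 - 5\right) 5 - 4,0 \right)} = \left(-2756\right) 0 = 0$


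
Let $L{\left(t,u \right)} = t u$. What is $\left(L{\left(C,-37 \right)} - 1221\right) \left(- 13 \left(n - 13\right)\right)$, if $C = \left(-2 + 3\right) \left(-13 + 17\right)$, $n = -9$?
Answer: $-391534$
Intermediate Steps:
$C = 4$ ($C = 1 \cdot 4 = 4$)
$\left(L{\left(C,-37 \right)} - 1221\right) \left(- 13 \left(n - 13\right)\right) = \left(4 \left(-37\right) - 1221\right) \left(- 13 \left(-9 - 13\right)\right) = \left(-148 - 1221\right) \left(\left(-13\right) \left(-22\right)\right) = \left(-1369\right) 286 = -391534$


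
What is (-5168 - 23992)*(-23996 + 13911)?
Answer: 294078600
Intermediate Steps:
(-5168 - 23992)*(-23996 + 13911) = -29160*(-10085) = 294078600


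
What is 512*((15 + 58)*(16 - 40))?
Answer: -897024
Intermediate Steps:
512*((15 + 58)*(16 - 40)) = 512*(73*(-24)) = 512*(-1752) = -897024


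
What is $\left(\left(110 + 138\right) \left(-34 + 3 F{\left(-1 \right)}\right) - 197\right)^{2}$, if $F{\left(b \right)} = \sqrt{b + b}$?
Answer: $73352569 - 12839952 i \sqrt{2} \approx 7.3353 \cdot 10^{7} - 1.8158 \cdot 10^{7} i$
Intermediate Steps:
$F{\left(b \right)} = \sqrt{2} \sqrt{b}$ ($F{\left(b \right)} = \sqrt{2 b} = \sqrt{2} \sqrt{b}$)
$\left(\left(110 + 138\right) \left(-34 + 3 F{\left(-1 \right)}\right) - 197\right)^{2} = \left(\left(110 + 138\right) \left(-34 + 3 \sqrt{2} \sqrt{-1}\right) - 197\right)^{2} = \left(248 \left(-34 + 3 \sqrt{2} i\right) - 197\right)^{2} = \left(248 \left(-34 + 3 i \sqrt{2}\right) - 197\right)^{2} = \left(\left(-8432 + 744 i \sqrt{2}\right) - 197\right)^{2} = \left(-8629 + 744 i \sqrt{2}\right)^{2}$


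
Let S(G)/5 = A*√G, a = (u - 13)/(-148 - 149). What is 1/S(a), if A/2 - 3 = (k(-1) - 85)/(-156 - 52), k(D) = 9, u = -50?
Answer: 26*√231/6125 ≈ 0.064517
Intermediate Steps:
a = 7/33 (a = (-50 - 13)/(-148 - 149) = -63/(-297) = -63*(-1/297) = 7/33 ≈ 0.21212)
A = 175/26 (A = 6 + 2*((9 - 85)/(-156 - 52)) = 6 + 2*(-76/(-208)) = 6 + 2*(-76*(-1/208)) = 6 + 2*(19/52) = 6 + 19/26 = 175/26 ≈ 6.7308)
S(G) = 875*√G/26 (S(G) = 5*(175*√G/26) = 875*√G/26)
1/S(a) = 1/(875*√(7/33)/26) = 1/(875*(√231/33)/26) = 1/(875*√231/858) = 26*√231/6125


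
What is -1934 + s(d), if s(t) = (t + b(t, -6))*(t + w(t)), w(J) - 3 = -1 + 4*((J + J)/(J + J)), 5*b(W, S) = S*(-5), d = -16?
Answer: -1834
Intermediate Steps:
b(W, S) = -S (b(W, S) = (S*(-5))/5 = (-5*S)/5 = -S)
w(J) = 6 (w(J) = 3 + (-1 + 4*((J + J)/(J + J))) = 3 + (-1 + 4*((2*J)/((2*J)))) = 3 + (-1 + 4*((2*J)*(1/(2*J)))) = 3 + (-1 + 4*1) = 3 + (-1 + 4) = 3 + 3 = 6)
s(t) = (6 + t)**2 (s(t) = (t - 1*(-6))*(t + 6) = (t + 6)*(6 + t) = (6 + t)*(6 + t) = (6 + t)**2)
-1934 + s(d) = -1934 + (36 + (-16)**2 + 12*(-16)) = -1934 + (36 + 256 - 192) = -1934 + 100 = -1834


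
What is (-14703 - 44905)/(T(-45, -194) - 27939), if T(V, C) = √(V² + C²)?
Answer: 416346978/195137015 + 14902*√39661/195137015 ≈ 2.1488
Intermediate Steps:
T(V, C) = √(C² + V²)
(-14703 - 44905)/(T(-45, -194) - 27939) = (-14703 - 44905)/(√((-194)² + (-45)²) - 27939) = -59608/(√(37636 + 2025) - 27939) = -59608/(√39661 - 27939) = -59608/(-27939 + √39661)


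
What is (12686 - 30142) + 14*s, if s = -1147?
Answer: -33514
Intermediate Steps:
(12686 - 30142) + 14*s = (12686 - 30142) + 14*(-1147) = -17456 - 16058 = -33514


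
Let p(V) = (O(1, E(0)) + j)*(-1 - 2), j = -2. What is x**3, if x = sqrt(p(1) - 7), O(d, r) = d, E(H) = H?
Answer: -8*I ≈ -8.0*I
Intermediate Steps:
p(V) = 3 (p(V) = (1 - 2)*(-1 - 2) = -1*(-3) = 3)
x = 2*I (x = sqrt(3 - 7) = sqrt(-4) = 2*I ≈ 2.0*I)
x**3 = (2*I)**3 = -8*I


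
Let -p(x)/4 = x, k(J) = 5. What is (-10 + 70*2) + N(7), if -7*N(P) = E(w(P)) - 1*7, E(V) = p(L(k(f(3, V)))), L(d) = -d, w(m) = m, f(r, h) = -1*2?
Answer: 897/7 ≈ 128.14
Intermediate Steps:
f(r, h) = -2
p(x) = -4*x
E(V) = 20 (E(V) = -(-4)*5 = -4*(-5) = 20)
N(P) = -13/7 (N(P) = -(20 - 1*7)/7 = -(20 - 7)/7 = -1/7*13 = -13/7)
(-10 + 70*2) + N(7) = (-10 + 70*2) - 13/7 = (-10 + 140) - 13/7 = 130 - 13/7 = 897/7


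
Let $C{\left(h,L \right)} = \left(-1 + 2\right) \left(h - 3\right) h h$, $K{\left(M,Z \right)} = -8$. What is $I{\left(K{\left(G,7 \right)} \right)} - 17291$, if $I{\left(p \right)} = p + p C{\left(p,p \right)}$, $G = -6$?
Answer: $-11667$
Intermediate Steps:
$C{\left(h,L \right)} = h^{2} \left(-3 + h\right)$ ($C{\left(h,L \right)} = 1 \left(-3 + h\right) h h = \left(-3 + h\right) h h = h \left(-3 + h\right) h = h^{2} \left(-3 + h\right)$)
$I{\left(p \right)} = p + p^{3} \left(-3 + p\right)$ ($I{\left(p \right)} = p + p p^{2} \left(-3 + p\right) = p + p^{3} \left(-3 + p\right)$)
$I{\left(K{\left(G,7 \right)} \right)} - 17291 = - 8 \left(1 + \left(-8\right)^{2} \left(-3 - 8\right)\right) - 17291 = - 8 \left(1 + 64 \left(-11\right)\right) - 17291 = - 8 \left(1 - 704\right) - 17291 = \left(-8\right) \left(-703\right) - 17291 = 5624 - 17291 = -11667$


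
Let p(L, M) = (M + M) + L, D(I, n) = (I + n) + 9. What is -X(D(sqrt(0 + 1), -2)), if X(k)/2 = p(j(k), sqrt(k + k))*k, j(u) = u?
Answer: -256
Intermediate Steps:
D(I, n) = 9 + I + n
p(L, M) = L + 2*M (p(L, M) = 2*M + L = L + 2*M)
X(k) = 2*k*(k + 2*sqrt(2)*sqrt(k)) (X(k) = 2*((k + 2*sqrt(k + k))*k) = 2*((k + 2*sqrt(2*k))*k) = 2*((k + 2*(sqrt(2)*sqrt(k)))*k) = 2*((k + 2*sqrt(2)*sqrt(k))*k) = 2*(k*(k + 2*sqrt(2)*sqrt(k))) = 2*k*(k + 2*sqrt(2)*sqrt(k)))
-X(D(sqrt(0 + 1), -2)) = -2*(9 + sqrt(0 + 1) - 2)*((9 + sqrt(0 + 1) - 2) + 2*sqrt(2)*sqrt(9 + sqrt(0 + 1) - 2)) = -2*(9 + sqrt(1) - 2)*((9 + sqrt(1) - 2) + 2*sqrt(2)*sqrt(9 + sqrt(1) - 2)) = -2*(9 + 1 - 2)*((9 + 1 - 2) + 2*sqrt(2)*sqrt(9 + 1 - 2)) = -2*8*(8 + 2*sqrt(2)*sqrt(8)) = -2*8*(8 + 2*sqrt(2)*(2*sqrt(2))) = -2*8*(8 + 8) = -2*8*16 = -1*256 = -256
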